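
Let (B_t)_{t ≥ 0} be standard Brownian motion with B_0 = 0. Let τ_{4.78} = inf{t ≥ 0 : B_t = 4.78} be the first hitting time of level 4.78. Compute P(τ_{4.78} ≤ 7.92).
P(τ_{4.78} ≤ 7.92) = 2(1 − Φ(4.78/√7.92)) = 2(1 − Φ(1.6985)) ≈ 0.0894

By the reflection principle for standard BM, P(τ_b ≤ t) = 2 · P(B_t ≥ b). Since B_t ~ N(0, t), P(B_t ≥ 4.78) = 1 − Φ(4.78/√t) = 1 − Φ(4.78/√7.92) = 1 − Φ(1.6985) ≈ 0.04471. Doubling: P(τ_{4.78} ≤ 7.92) ≈ 2 · 0.04471 = 0.08942 ≈ 0.0894.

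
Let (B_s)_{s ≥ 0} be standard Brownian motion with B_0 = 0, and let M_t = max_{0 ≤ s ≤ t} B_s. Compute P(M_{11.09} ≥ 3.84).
P(M_{11.09} ≥ 3.84) = 2·P(B_{11.09} ≥ 3.84) = 2(1 − Φ(3.84/√11.09)) ≈ 0.2489

By the reflection principle for Brownian motion, P(M_t ≥ a) = 2 · P(B_t ≥ a) for a ≥ 0. Since B_t ~ N(0, t), P(B_t ≥ 3.84) = 1 − Φ(3.84/√t) = 1 − Φ(3.84/√11.09) = 1 − Φ(1.1531). So
  P(M_{11.09} ≥ 3.84) = 2(1 − Φ(1.1531)) ≈ 0.2489.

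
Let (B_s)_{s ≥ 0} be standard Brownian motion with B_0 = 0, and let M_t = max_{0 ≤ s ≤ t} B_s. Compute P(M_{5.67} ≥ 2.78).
P(M_{5.67} ≥ 2.78) = 2·P(B_{5.67} ≥ 2.78) = 2(1 − Φ(2.78/√5.67)) ≈ 0.2430

By the reflection principle for Brownian motion, P(M_t ≥ a) = 2 · P(B_t ≥ a) for a ≥ 0. Since B_t ~ N(0, t), P(B_t ≥ 2.78) = 1 − Φ(2.78/√t) = 1 − Φ(2.78/√5.67) = 1 − Φ(1.1675). So
  P(M_{5.67} ≥ 2.78) = 2(1 − Φ(1.1675)) ≈ 0.2430.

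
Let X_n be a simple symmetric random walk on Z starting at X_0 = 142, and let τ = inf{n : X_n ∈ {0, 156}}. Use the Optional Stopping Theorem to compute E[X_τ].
E[X_τ] = 142

X_n is a martingale and τ is a bounded-mean stopping time (indeed τ is finite a.s. with bounded expectation since the walk is in a bounded region). By the OST, E[X_τ] = E[X_0] = 142. Equivalently: E[X_τ] = 156 · P(hit 156 first) + 0 · P(hit 0 first) = 156 · (142/156) = 142.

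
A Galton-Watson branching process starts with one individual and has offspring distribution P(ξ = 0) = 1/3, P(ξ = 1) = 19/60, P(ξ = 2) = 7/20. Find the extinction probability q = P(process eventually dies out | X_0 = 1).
q = 20/21

The pgf is f(s) = 1/3 + 19/60·s + 7/20·s². The extinction probability q is the smallest fixed point of f in [0, 1]. Setting s = f(s):
  7/20·s² + (19/60 − 1)·s + 1/3 = 0
  7/20·s² − (1/3 + 7/20)·s + 1/3 = 0
which factors as (s − 1)·(7/20·s − 1/3) = 0, giving roots s = 1 and s = (1/3)/(7/20) = 20/21.
Mean offspring μ = 19/60 + 2·7/20 = 61/60 > 1 (supercritical), so q < 1. The extinction probability is the smaller root: q = (1/3)/(7/20) = 20/21.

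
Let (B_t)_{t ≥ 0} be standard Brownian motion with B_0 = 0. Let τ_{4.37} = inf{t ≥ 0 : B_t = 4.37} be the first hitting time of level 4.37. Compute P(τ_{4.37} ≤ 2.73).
P(τ_{4.37} ≤ 2.73) = 2(1 − Φ(4.37/√2.73)) = 2(1 − Φ(2.6448)) ≈ 0.0082

By the reflection principle for standard BM, P(τ_b ≤ t) = 2 · P(B_t ≥ b). Since B_t ~ N(0, t), P(B_t ≥ 4.37) = 1 − Φ(4.37/√t) = 1 − Φ(4.37/√2.73) = 1 − Φ(2.6448) ≈ 0.00409. Doubling: P(τ_{4.37} ≤ 2.73) ≈ 2 · 0.00409 = 0.00818 ≈ 0.0082.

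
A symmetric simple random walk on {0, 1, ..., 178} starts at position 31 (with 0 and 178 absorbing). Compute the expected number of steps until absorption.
E[τ | X_0 = 31] = 4557

Let v_k = E[τ | X_0 = k]. Boundary: v_0 = v_178 = 0. Recurrence: v_k = 1 + (v_{k-1} + v_{k+1})/2 for 1 ≤ k ≤ 177. The particular solution to v_k − (v_{k-1} + v_{k+1})/2 = 1 is v_k = −k^2. Adding homogeneous solution A + B k and matching boundaries gives v_k = k (178 − k). Substituting k = 31: v_31 = 31 · 147 = 4557.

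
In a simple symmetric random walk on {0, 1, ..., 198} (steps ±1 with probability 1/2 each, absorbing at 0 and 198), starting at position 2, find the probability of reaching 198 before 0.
P(hit 198 before 0) = 2/198 = 1/99

Let u_k = P(hit 198 before 0 | start at k). Then u_0 = 0, u_198 = 1, and u_k = u_{k-1}/2 + u_{k+1}/2 for 1 ≤ k ≤ 197. This harmonic recurrence is solved by u_k = k/198, giving u_2 = 2/198 = 1/99.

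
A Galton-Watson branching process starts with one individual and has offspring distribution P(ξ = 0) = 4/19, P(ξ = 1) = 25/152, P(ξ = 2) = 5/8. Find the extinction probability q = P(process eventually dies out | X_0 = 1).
q = 32/95

The pgf is f(s) = 4/19 + 25/152·s + 5/8·s². The extinction probability q is the smallest fixed point of f in [0, 1]. Setting s = f(s):
  5/8·s² + (25/152 − 1)·s + 4/19 = 0
  5/8·s² − (4/19 + 5/8)·s + 4/19 = 0
which factors as (s − 1)·(5/8·s − 4/19) = 0, giving roots s = 1 and s = (4/19)/(5/8) = 32/95.
Mean offspring μ = 25/152 + 2·5/8 = 215/152 > 1 (supercritical), so q < 1. The extinction probability is the smaller root: q = (4/19)/(5/8) = 32/95.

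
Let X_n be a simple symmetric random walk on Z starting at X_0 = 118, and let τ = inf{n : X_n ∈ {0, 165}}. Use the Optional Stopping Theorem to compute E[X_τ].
E[X_τ] = 118

X_n is a martingale and τ is a bounded-mean stopping time (indeed τ is finite a.s. with bounded expectation since the walk is in a bounded region). By the OST, E[X_τ] = E[X_0] = 118. Equivalently: E[X_τ] = 165 · P(hit 165 first) + 0 · P(hit 0 first) = 165 · (118/165) = 118.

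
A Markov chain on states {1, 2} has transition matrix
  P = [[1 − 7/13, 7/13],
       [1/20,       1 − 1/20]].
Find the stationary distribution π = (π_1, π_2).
π_1 = 13/153, π_2 = 140/153

Solve πP = π with π_1 + π_2 = 1. From πP = π: π_1 · (1 − 7/13) + π_2 · 1/20 = π_1 ⇒ π_2 · 1/20 = π_1 · 7/13 ⇒ π_2/π_1 = (7/13)/(1/20) = 140/13. Together with π_1 + π_2 = 1:
  π_1 = (1/20)/(7/13 + 1/20) = (1/20)/(153/260) = 13/153,
  π_2 = (7/13)/(7/13 + 1/20) = (7/13)/(153/260) = 140/153.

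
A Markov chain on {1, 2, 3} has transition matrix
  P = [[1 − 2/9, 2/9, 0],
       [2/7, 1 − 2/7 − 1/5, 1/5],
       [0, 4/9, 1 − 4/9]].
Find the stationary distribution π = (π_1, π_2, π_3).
π = (180/383, 140/383, 63/383)

This is a birth-death chain on three states, which satisfies detailed balance: π_1 · P_{12} = π_2 · P_{21} and π_2 · P_{23} = π_3 · P_{32}.
From π_1 · 2/9 = π_2 · 2/7: π_2/π_1 = (2/9)/(2/7) = 7/9.
From π_2 · 1/5 = π_3 · 4/9: π_3/π_2 = (1/5)/(4/9) = 9/20.
Take π_1 proportional to 1; then unnormalized π = (1, 7/9, 7/20). Normalize by dividing by the sum 383/180:
  π = (180/383, 140/383, 63/383).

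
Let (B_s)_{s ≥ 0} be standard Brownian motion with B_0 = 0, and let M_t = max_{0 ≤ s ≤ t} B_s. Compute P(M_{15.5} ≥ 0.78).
P(M_{15.5} ≥ 0.78) = 2·P(B_{15.5} ≥ 0.78) = 2(1 − Φ(0.78/√15.5)) ≈ 0.8430

By the reflection principle for Brownian motion, P(M_t ≥ a) = 2 · P(B_t ≥ a) for a ≥ 0. Since B_t ~ N(0, t), P(B_t ≥ 0.78) = 1 − Φ(0.78/√t) = 1 − Φ(0.78/√15.5) = 1 − Φ(0.1981). So
  P(M_{15.5} ≥ 0.78) = 2(1 − Φ(0.1981)) ≈ 0.8430.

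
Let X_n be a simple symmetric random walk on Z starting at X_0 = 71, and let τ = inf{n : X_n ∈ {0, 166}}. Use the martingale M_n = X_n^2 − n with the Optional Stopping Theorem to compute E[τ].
E[τ] = 6745

M_n = X_n^2 − n is a martingale (since E[X_{n+1}^2 | F_n] = X_n^2 + 1). By OST (τ has finite mean in a bounded region), E[M_τ] = E[M_0] = X_0^2 − 0 = 71^2 = 5041. Also E[M_τ] = E[X_τ^2] − E[τ]. The walk exits at 0 or 166, with P(hit 166 first) = 71/166, so E[X_τ^2] = 166^2 · 71/166 + 0 = 11786. Thus E[τ] = E[X_τ^2] − E[M_τ] = 11786 − 5041 = 6745 = 71(166 − 71) = 6745.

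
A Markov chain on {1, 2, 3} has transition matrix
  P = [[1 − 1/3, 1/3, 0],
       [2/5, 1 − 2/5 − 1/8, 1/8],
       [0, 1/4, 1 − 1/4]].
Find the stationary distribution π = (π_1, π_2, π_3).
π = (4/9, 10/27, 5/27)

This is a birth-death chain on three states, which satisfies detailed balance: π_1 · P_{12} = π_2 · P_{21} and π_2 · P_{23} = π_3 · P_{32}.
From π_1 · 1/3 = π_2 · 2/5: π_2/π_1 = (1/3)/(2/5) = 5/6.
From π_2 · 1/8 = π_3 · 1/4: π_3/π_2 = (1/8)/(1/4) = 1/2.
Take π_1 proportional to 1; then unnormalized π = (1, 5/6, 5/12). Normalize by dividing by the sum 9/4:
  π = (4/9, 10/27, 5/27).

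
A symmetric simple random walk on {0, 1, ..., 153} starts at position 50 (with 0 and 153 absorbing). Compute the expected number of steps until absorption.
E[τ | X_0 = 50] = 5150

Let v_k = E[τ | X_0 = k]. Boundary: v_0 = v_153 = 0. Recurrence: v_k = 1 + (v_{k-1} + v_{k+1})/2 for 1 ≤ k ≤ 152. The particular solution to v_k − (v_{k-1} + v_{k+1})/2 = 1 is v_k = −k^2. Adding homogeneous solution A + B k and matching boundaries gives v_k = k (153 − k). Substituting k = 50: v_50 = 50 · 103 = 5150.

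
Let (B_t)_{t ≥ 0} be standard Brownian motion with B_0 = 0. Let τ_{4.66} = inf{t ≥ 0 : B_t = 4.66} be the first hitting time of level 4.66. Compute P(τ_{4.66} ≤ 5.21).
P(τ_{4.66} ≤ 5.21) = 2(1 − Φ(4.66/√5.21)) = 2(1 − Φ(2.0416)) ≈ 0.0412

By the reflection principle for standard BM, P(τ_b ≤ t) = 2 · P(B_t ≥ b). Since B_t ~ N(0, t), P(B_t ≥ 4.66) = 1 − Φ(4.66/√t) = 1 − Φ(4.66/√5.21) = 1 − Φ(2.0416) ≈ 0.02060. Doubling: P(τ_{4.66} ≤ 5.21) ≈ 2 · 0.02060 = 0.04120 ≈ 0.0412.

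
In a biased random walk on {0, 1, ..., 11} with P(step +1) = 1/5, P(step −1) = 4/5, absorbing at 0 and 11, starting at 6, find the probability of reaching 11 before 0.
P(hit 11 before 0) = (1 − (4)^6) / (1 − (4)^11) = 1365/1398101

Let u_k denote P(reach 11 before 0 | start at k). Boundary: u_0 = 0, u_11 = 1. Recurrence: u_k = 1/5·u_{k+1} + 4/5·u_{k-1} for 1 ≤ k ≤ 10. Try u_k = A + B·r^k with r = q/p = (4/5)/(1/5) = 4. Substitution satisfies the recurrence; boundary conditions give:
  u_k = (1 − r^k) / (1 − r^N) = (1 − (4)^6) / (1 − (4)^11) = 1365/1398101.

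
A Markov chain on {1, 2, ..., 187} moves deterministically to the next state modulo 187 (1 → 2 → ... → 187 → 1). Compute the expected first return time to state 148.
E[T_148 | X_0 = 148] = 187

The chain cycles deterministically, so starting at state 148 it returns in exactly 187 steps. Equivalently, the stationary distribution is uniform π_j = 1/187 for every state j, so by Kac's formula E[T_148] = 1/π_148 = 187.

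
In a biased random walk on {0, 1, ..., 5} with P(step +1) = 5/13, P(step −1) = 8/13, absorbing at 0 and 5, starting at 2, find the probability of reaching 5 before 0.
P(hit 5 before 0) = (1 − (8/5)^2) / (1 − (8/5)^5) = 1625/9881

Let u_k denote P(reach 5 before 0 | start at k). Boundary: u_0 = 0, u_5 = 1. Recurrence: u_k = 5/13·u_{k+1} + 8/13·u_{k-1} for 1 ≤ k ≤ 4. Try u_k = A + B·r^k with r = q/p = (8/13)/(5/13) = 8/5. Substitution satisfies the recurrence; boundary conditions give:
  u_k = (1 − r^k) / (1 − r^N) = (1 − (8/5)^2) / (1 − (8/5)^5) = 1625/9881.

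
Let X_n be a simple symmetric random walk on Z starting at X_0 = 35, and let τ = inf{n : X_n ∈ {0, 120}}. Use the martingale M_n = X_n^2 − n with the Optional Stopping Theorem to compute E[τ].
E[τ] = 2975

M_n = X_n^2 − n is a martingale (since E[X_{n+1}^2 | F_n] = X_n^2 + 1). By OST (τ has finite mean in a bounded region), E[M_τ] = E[M_0] = X_0^2 − 0 = 35^2 = 1225. Also E[M_τ] = E[X_τ^2] − E[τ]. The walk exits at 0 or 120, with P(hit 120 first) = 35/120, so E[X_τ^2] = 120^2 · 35/120 + 0 = 4200. Thus E[τ] = E[X_τ^2] − E[M_τ] = 4200 − 1225 = 2975 = 35(120 − 35) = 2975.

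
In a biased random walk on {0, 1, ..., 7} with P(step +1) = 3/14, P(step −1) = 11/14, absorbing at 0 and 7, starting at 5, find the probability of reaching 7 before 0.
P(hit 7 before 0) = (1 − (11/3)^5) / (1 − (11/3)^7) = 180909/2435623

Let u_k denote P(reach 7 before 0 | start at k). Boundary: u_0 = 0, u_7 = 1. Recurrence: u_k = 3/14·u_{k+1} + 11/14·u_{k-1} for 1 ≤ k ≤ 6. Try u_k = A + B·r^k with r = q/p = (11/14)/(3/14) = 11/3. Substitution satisfies the recurrence; boundary conditions give:
  u_k = (1 − r^k) / (1 − r^N) = (1 − (11/3)^5) / (1 − (11/3)^7) = 180909/2435623.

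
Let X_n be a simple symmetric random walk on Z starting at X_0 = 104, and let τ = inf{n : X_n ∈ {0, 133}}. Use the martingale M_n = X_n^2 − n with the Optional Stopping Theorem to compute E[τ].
E[τ] = 3016

M_n = X_n^2 − n is a martingale (since E[X_{n+1}^2 | F_n] = X_n^2 + 1). By OST (τ has finite mean in a bounded region), E[M_τ] = E[M_0] = X_0^2 − 0 = 104^2 = 10816. Also E[M_τ] = E[X_τ^2] − E[τ]. The walk exits at 0 or 133, with P(hit 133 first) = 104/133, so E[X_τ^2] = 133^2 · 104/133 + 0 = 13832. Thus E[τ] = E[X_τ^2] − E[M_τ] = 13832 − 10816 = 3016 = 104(133 − 104) = 3016.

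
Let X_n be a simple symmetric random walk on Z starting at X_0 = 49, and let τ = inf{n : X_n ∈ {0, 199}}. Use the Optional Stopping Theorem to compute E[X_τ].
E[X_τ] = 49

X_n is a martingale and τ is a bounded-mean stopping time (indeed τ is finite a.s. with bounded expectation since the walk is in a bounded region). By the OST, E[X_τ] = E[X_0] = 49. Equivalently: E[X_τ] = 199 · P(hit 199 first) + 0 · P(hit 0 first) = 199 · (49/199) = 49.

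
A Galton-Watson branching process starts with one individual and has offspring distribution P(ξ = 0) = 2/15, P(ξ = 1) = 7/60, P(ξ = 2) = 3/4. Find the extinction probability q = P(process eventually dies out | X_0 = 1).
q = 8/45

The pgf is f(s) = 2/15 + 7/60·s + 3/4·s². The extinction probability q is the smallest fixed point of f in [0, 1]. Setting s = f(s):
  3/4·s² + (7/60 − 1)·s + 2/15 = 0
  3/4·s² − (2/15 + 3/4)·s + 2/15 = 0
which factors as (s − 1)·(3/4·s − 2/15) = 0, giving roots s = 1 and s = (2/15)/(3/4) = 8/45.
Mean offspring μ = 7/60 + 2·3/4 = 97/60 > 1 (supercritical), so q < 1. The extinction probability is the smaller root: q = (2/15)/(3/4) = 8/45.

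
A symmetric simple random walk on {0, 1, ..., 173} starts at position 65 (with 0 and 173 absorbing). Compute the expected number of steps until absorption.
E[τ | X_0 = 65] = 7020

Let v_k = E[τ | X_0 = k]. Boundary: v_0 = v_173 = 0. Recurrence: v_k = 1 + (v_{k-1} + v_{k+1})/2 for 1 ≤ k ≤ 172. The particular solution to v_k − (v_{k-1} + v_{k+1})/2 = 1 is v_k = −k^2. Adding homogeneous solution A + B k and matching boundaries gives v_k = k (173 − k). Substituting k = 65: v_65 = 65 · 108 = 7020.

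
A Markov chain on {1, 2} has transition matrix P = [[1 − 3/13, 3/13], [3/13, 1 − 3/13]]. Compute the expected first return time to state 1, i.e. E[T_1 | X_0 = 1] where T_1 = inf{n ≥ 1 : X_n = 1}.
E[T_1 | X_0 = 1] = 1/π_1 = 2

For an irreducible recurrent Markov chain with stationary distribution π, E[T_i | X_0 = i] = 1/π_i (Kac's formula). Here π_1 = (3/13)/(3/13 + 3/13) = (3/13)/(6/13) = 1/2, so E[T_1 | X_0 = 1] = 1/π_1 = (3/13 + 3/13)/(3/13) = (6/13)/(3/13) = 2.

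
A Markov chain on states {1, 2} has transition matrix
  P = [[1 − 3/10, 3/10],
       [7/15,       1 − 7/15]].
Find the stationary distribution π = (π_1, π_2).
π_1 = 14/23, π_2 = 9/23

Solve πP = π with π_1 + π_2 = 1. From πP = π: π_1 · (1 − 3/10) + π_2 · 7/15 = π_1 ⇒ π_2 · 7/15 = π_1 · 3/10 ⇒ π_2/π_1 = (3/10)/(7/15) = 9/14. Together with π_1 + π_2 = 1:
  π_1 = (7/15)/(3/10 + 7/15) = (7/15)/(23/30) = 14/23,
  π_2 = (3/10)/(3/10 + 7/15) = (3/10)/(23/30) = 9/23.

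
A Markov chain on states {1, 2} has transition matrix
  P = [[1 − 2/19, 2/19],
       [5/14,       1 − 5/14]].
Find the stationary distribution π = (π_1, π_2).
π_1 = 95/123, π_2 = 28/123

Solve πP = π with π_1 + π_2 = 1. From πP = π: π_1 · (1 − 2/19) + π_2 · 5/14 = π_1 ⇒ π_2 · 5/14 = π_1 · 2/19 ⇒ π_2/π_1 = (2/19)/(5/14) = 28/95. Together with π_1 + π_2 = 1:
  π_1 = (5/14)/(2/19 + 5/14) = (5/14)/(123/266) = 95/123,
  π_2 = (2/19)/(2/19 + 5/14) = (2/19)/(123/266) = 28/123.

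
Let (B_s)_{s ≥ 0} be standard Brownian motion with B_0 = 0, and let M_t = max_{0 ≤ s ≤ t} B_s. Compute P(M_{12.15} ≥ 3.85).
P(M_{12.15} ≥ 3.85) = 2·P(B_{12.15} ≥ 3.85) = 2(1 − Φ(3.85/√12.15)) ≈ 0.2694

By the reflection principle for Brownian motion, P(M_t ≥ a) = 2 · P(B_t ≥ a) for a ≥ 0. Since B_t ~ N(0, t), P(B_t ≥ 3.85) = 1 − Φ(3.85/√t) = 1 − Φ(3.85/√12.15) = 1 − Φ(1.1045). So
  P(M_{12.15} ≥ 3.85) = 2(1 − Φ(1.1045)) ≈ 0.2694.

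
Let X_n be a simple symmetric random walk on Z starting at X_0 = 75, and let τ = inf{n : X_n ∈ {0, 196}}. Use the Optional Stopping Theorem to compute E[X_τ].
E[X_τ] = 75

X_n is a martingale and τ is a bounded-mean stopping time (indeed τ is finite a.s. with bounded expectation since the walk is in a bounded region). By the OST, E[X_τ] = E[X_0] = 75. Equivalently: E[X_τ] = 196 · P(hit 196 first) + 0 · P(hit 0 first) = 196 · (75/196) = 75.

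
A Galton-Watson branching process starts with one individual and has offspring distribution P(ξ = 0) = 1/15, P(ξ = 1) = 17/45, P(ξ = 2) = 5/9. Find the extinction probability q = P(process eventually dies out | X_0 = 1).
q = 3/25

The pgf is f(s) = 1/15 + 17/45·s + 5/9·s². The extinction probability q is the smallest fixed point of f in [0, 1]. Setting s = f(s):
  5/9·s² + (17/45 − 1)·s + 1/15 = 0
  5/9·s² − (1/15 + 5/9)·s + 1/15 = 0
which factors as (s − 1)·(5/9·s − 1/15) = 0, giving roots s = 1 and s = (1/15)/(5/9) = 3/25.
Mean offspring μ = 17/45 + 2·5/9 = 67/45 > 1 (supercritical), so q < 1. The extinction probability is the smaller root: q = (1/15)/(5/9) = 3/25.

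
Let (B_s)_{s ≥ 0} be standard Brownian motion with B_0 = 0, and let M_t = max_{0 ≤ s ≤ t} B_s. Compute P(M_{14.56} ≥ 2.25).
P(M_{14.56} ≥ 2.25) = 2·P(B_{14.56} ≥ 2.25) = 2(1 − Φ(2.25/√14.56)) ≈ 0.5554

By the reflection principle for Brownian motion, P(M_t ≥ a) = 2 · P(B_t ≥ a) for a ≥ 0. Since B_t ~ N(0, t), P(B_t ≥ 2.25) = 1 − Φ(2.25/√t) = 1 − Φ(2.25/√14.56) = 1 − Φ(0.5897). So
  P(M_{14.56} ≥ 2.25) = 2(1 − Φ(0.5897)) ≈ 0.5554.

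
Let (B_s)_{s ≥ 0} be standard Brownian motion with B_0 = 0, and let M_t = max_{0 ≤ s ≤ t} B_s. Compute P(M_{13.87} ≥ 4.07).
P(M_{13.87} ≥ 4.07) = 2·P(B_{13.87} ≥ 4.07) = 2(1 − Φ(4.07/√13.87)) ≈ 0.2745

By the reflection principle for Brownian motion, P(M_t ≥ a) = 2 · P(B_t ≥ a) for a ≥ 0. Since B_t ~ N(0, t), P(B_t ≥ 4.07) = 1 − Φ(4.07/√t) = 1 − Φ(4.07/√13.87) = 1 − Φ(1.0928). So
  P(M_{13.87} ≥ 4.07) = 2(1 − Φ(1.0928)) ≈ 0.2745.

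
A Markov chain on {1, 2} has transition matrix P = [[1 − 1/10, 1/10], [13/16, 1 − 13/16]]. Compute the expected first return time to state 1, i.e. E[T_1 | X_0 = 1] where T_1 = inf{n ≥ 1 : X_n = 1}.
E[T_1 | X_0 = 1] = 1/π_1 = 73/65

For an irreducible recurrent Markov chain with stationary distribution π, E[T_i | X_0 = i] = 1/π_i (Kac's formula). Here π_1 = (13/16)/(1/10 + 13/16) = (13/16)/(73/80) = 65/73, so E[T_1 | X_0 = 1] = 1/π_1 = (1/10 + 13/16)/(13/16) = (73/80)/(13/16) = 73/65.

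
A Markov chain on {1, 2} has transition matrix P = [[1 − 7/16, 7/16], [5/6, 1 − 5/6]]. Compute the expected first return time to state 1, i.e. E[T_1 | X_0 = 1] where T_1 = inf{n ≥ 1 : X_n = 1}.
E[T_1 | X_0 = 1] = 1/π_1 = 61/40

For an irreducible recurrent Markov chain with stationary distribution π, E[T_i | X_0 = i] = 1/π_i (Kac's formula). Here π_1 = (5/6)/(7/16 + 5/6) = (5/6)/(61/48) = 40/61, so E[T_1 | X_0 = 1] = 1/π_1 = (7/16 + 5/6)/(5/6) = (61/48)/(5/6) = 61/40.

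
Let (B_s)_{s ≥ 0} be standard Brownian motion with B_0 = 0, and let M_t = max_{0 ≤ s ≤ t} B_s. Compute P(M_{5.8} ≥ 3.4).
P(M_{5.8} ≥ 3.4) = 2·P(B_{5.8} ≥ 3.4) = 2(1 − Φ(3.4/√5.8)) ≈ 0.1580

By the reflection principle for Brownian motion, P(M_t ≥ a) = 2 · P(B_t ≥ a) for a ≥ 0. Since B_t ~ N(0, t), P(B_t ≥ 3.4) = 1 − Φ(3.4/√t) = 1 − Φ(3.4/√5.8) = 1 − Φ(1.4118). So
  P(M_{5.8} ≥ 3.4) = 2(1 − Φ(1.4118)) ≈ 0.1580.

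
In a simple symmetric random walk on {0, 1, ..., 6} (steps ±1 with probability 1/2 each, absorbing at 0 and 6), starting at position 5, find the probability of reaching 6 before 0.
P(hit 6 before 0) = 5/6

Let u_k = P(hit 6 before 0 | start at k). Then u_0 = 0, u_6 = 1, and u_k = u_{k-1}/2 + u_{k+1}/2 for 1 ≤ k ≤ 5. This harmonic recurrence is solved by u_k = k/6, giving u_5 = 5/6.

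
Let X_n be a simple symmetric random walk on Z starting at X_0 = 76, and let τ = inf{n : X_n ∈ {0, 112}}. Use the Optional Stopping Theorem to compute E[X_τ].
E[X_τ] = 76

X_n is a martingale and τ is a bounded-mean stopping time (indeed τ is finite a.s. with bounded expectation since the walk is in a bounded region). By the OST, E[X_τ] = E[X_0] = 76. Equivalently: E[X_τ] = 112 · P(hit 112 first) + 0 · P(hit 0 first) = 112 · (76/112) = 76.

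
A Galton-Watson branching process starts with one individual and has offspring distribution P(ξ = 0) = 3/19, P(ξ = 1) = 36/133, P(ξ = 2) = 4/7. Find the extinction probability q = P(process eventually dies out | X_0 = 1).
q = 21/76

The pgf is f(s) = 3/19 + 36/133·s + 4/7·s². The extinction probability q is the smallest fixed point of f in [0, 1]. Setting s = f(s):
  4/7·s² + (36/133 − 1)·s + 3/19 = 0
  4/7·s² − (3/19 + 4/7)·s + 3/19 = 0
which factors as (s − 1)·(4/7·s − 3/19) = 0, giving roots s = 1 and s = (3/19)/(4/7) = 21/76.
Mean offspring μ = 36/133 + 2·4/7 = 188/133 > 1 (supercritical), so q < 1. The extinction probability is the smaller root: q = (3/19)/(4/7) = 21/76.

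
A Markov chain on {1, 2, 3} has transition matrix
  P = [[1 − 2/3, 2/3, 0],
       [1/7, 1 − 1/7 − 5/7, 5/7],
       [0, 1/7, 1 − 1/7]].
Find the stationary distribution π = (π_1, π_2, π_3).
π = (1/29, 14/87, 70/87)

This is a birth-death chain on three states, which satisfies detailed balance: π_1 · P_{12} = π_2 · P_{21} and π_2 · P_{23} = π_3 · P_{32}.
From π_1 · 2/3 = π_2 · 1/7: π_2/π_1 = (2/3)/(1/7) = 14/3.
From π_2 · 5/7 = π_3 · 1/7: π_3/π_2 = (5/7)/(1/7) = 5.
Take π_1 proportional to 1; then unnormalized π = (1, 14/3, 70/3). Normalize by dividing by the sum 29:
  π = (1/29, 14/87, 70/87).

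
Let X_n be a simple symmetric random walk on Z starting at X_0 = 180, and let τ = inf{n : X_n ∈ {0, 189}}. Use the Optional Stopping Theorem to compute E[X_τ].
E[X_τ] = 180

X_n is a martingale and τ is a bounded-mean stopping time (indeed τ is finite a.s. with bounded expectation since the walk is in a bounded region). By the OST, E[X_τ] = E[X_0] = 180. Equivalently: E[X_τ] = 189 · P(hit 189 first) + 0 · P(hit 0 first) = 189 · (180/189) = 180.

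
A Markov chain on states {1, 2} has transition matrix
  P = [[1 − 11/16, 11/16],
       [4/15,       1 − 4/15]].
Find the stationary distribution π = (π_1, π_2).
π_1 = 64/229, π_2 = 165/229

Solve πP = π with π_1 + π_2 = 1. From πP = π: π_1 · (1 − 11/16) + π_2 · 4/15 = π_1 ⇒ π_2 · 4/15 = π_1 · 11/16 ⇒ π_2/π_1 = (11/16)/(4/15) = 165/64. Together with π_1 + π_2 = 1:
  π_1 = (4/15)/(11/16 + 4/15) = (4/15)/(229/240) = 64/229,
  π_2 = (11/16)/(11/16 + 4/15) = (11/16)/(229/240) = 165/229.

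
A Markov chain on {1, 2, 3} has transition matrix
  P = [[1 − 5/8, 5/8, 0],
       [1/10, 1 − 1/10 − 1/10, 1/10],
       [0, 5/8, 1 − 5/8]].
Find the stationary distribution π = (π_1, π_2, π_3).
π = (4/33, 25/33, 4/33)

This is a birth-death chain on three states, which satisfies detailed balance: π_1 · P_{12} = π_2 · P_{21} and π_2 · P_{23} = π_3 · P_{32}.
From π_1 · 5/8 = π_2 · 1/10: π_2/π_1 = (5/8)/(1/10) = 25/4.
From π_2 · 1/10 = π_3 · 5/8: π_3/π_2 = (1/10)/(5/8) = 4/25.
Take π_1 proportional to 1; then unnormalized π = (1, 25/4, 1). Normalize by dividing by the sum 33/4:
  π = (4/33, 25/33, 4/33).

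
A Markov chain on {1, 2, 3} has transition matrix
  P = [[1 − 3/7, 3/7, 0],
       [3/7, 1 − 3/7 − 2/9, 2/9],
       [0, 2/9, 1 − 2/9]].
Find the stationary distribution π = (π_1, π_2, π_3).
π = (1/3, 1/3, 1/3)

This is a birth-death chain on three states, which satisfies detailed balance: π_1 · P_{12} = π_2 · P_{21} and π_2 · P_{23} = π_3 · P_{32}.
From π_1 · 3/7 = π_2 · 3/7: π_2/π_1 = (3/7)/(3/7) = 1.
From π_2 · 2/9 = π_3 · 2/9: π_3/π_2 = (2/9)/(2/9) = 1.
Take π_1 proportional to 1; then unnormalized π = (1, 1, 1). Normalize by dividing by the sum 3:
  π = (1/3, 1/3, 1/3).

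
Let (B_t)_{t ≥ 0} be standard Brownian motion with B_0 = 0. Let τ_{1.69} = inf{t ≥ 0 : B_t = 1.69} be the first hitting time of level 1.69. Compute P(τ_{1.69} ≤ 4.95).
P(τ_{1.69} ≤ 4.95) = 2(1 − Φ(1.69/√4.95)) = 2(1 − Φ(0.7596)) ≈ 0.4475

By the reflection principle for standard BM, P(τ_b ≤ t) = 2 · P(B_t ≥ b). Since B_t ~ N(0, t), P(B_t ≥ 1.69) = 1 − Φ(1.69/√t) = 1 − Φ(1.69/√4.95) = 1 − Φ(0.7596) ≈ 0.22375. Doubling: P(τ_{1.69} ≤ 4.95) ≈ 2 · 0.22375 = 0.44750 ≈ 0.4475.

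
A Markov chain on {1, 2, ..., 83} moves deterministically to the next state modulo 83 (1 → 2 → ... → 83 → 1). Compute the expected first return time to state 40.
E[T_40 | X_0 = 40] = 83

The chain cycles deterministically, so starting at state 40 it returns in exactly 83 steps. Equivalently, the stationary distribution is uniform π_j = 1/83 for every state j, so by Kac's formula E[T_40] = 1/π_40 = 83.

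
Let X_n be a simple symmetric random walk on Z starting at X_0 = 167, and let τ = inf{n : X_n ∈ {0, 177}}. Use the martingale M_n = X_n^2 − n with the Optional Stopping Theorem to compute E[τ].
E[τ] = 1670

M_n = X_n^2 − n is a martingale (since E[X_{n+1}^2 | F_n] = X_n^2 + 1). By OST (τ has finite mean in a bounded region), E[M_τ] = E[M_0] = X_0^2 − 0 = 167^2 = 27889. Also E[M_τ] = E[X_τ^2] − E[τ]. The walk exits at 0 or 177, with P(hit 177 first) = 167/177, so E[X_τ^2] = 177^2 · 167/177 + 0 = 29559. Thus E[τ] = E[X_τ^2] − E[M_τ] = 29559 − 27889 = 1670 = 167(177 − 167) = 1670.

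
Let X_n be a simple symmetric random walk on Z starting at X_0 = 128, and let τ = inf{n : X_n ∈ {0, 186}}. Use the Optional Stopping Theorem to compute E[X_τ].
E[X_τ] = 128

X_n is a martingale and τ is a bounded-mean stopping time (indeed τ is finite a.s. with bounded expectation since the walk is in a bounded region). By the OST, E[X_τ] = E[X_0] = 128. Equivalently: E[X_τ] = 186 · P(hit 186 first) + 0 · P(hit 0 first) = 186 · (128/186) = 128.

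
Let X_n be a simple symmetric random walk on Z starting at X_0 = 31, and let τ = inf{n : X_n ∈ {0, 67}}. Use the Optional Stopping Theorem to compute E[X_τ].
E[X_τ] = 31

X_n is a martingale and τ is a bounded-mean stopping time (indeed τ is finite a.s. with bounded expectation since the walk is in a bounded region). By the OST, E[X_τ] = E[X_0] = 31. Equivalently: E[X_τ] = 67 · P(hit 67 first) + 0 · P(hit 0 first) = 67 · (31/67) = 31.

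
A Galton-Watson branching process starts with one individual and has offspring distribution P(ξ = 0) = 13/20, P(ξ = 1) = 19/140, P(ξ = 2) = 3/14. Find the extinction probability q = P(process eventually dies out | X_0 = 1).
q = 1

Mean offspring μ = 0·13/20 + 1·19/140 + 2·3/14 = 79/140 ≤ 1. For μ ≤ 1 with offspring not concentrated at 1, the Galton-Watson process goes extinct almost surely, so q = 1.
(Algebraic check: The pgf is f(s) = 13/20 + 19/140·s + 3/14·s². The extinction probability q is the smallest fixed point of f in [0, 1]. Setting s = f(s):
  3/14·s² + (19/140 − 1)·s + 13/20 = 0
  3/14·s² − (13/20 + 3/14)·s + 13/20 = 0
which factors as (s − 1)·(3/14·s − 13/20) = 0, giving roots s = 1 and s = (13/20)/(3/14) = 91/30. Since 91/30 ≥ 1, the smallest root in [0, 1] is s = 1.)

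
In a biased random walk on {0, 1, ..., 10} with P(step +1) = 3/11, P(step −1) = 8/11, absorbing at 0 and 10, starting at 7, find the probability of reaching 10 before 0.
P(hit 10 before 0) = (1 − (8/3)^7) / (1 − (8/3)^10) = 11312811/214736555

Let u_k denote P(reach 10 before 0 | start at k). Boundary: u_0 = 0, u_10 = 1. Recurrence: u_k = 3/11·u_{k+1} + 8/11·u_{k-1} for 1 ≤ k ≤ 9. Try u_k = A + B·r^k with r = q/p = (8/11)/(3/11) = 8/3. Substitution satisfies the recurrence; boundary conditions give:
  u_k = (1 − r^k) / (1 − r^N) = (1 − (8/3)^7) / (1 − (8/3)^10) = 11312811/214736555.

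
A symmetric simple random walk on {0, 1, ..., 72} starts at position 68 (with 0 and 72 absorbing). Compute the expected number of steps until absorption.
E[τ | X_0 = 68] = 272

Let v_k = E[τ | X_0 = k]. Boundary: v_0 = v_72 = 0. Recurrence: v_k = 1 + (v_{k-1} + v_{k+1})/2 for 1 ≤ k ≤ 71. The particular solution to v_k − (v_{k-1} + v_{k+1})/2 = 1 is v_k = −k^2. Adding homogeneous solution A + B k and matching boundaries gives v_k = k (72 − k). Substituting k = 68: v_68 = 68 · 4 = 272.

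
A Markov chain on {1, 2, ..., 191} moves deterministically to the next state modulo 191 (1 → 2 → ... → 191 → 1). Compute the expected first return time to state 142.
E[T_142 | X_0 = 142] = 191

The chain cycles deterministically, so starting at state 142 it returns in exactly 191 steps. Equivalently, the stationary distribution is uniform π_j = 1/191 for every state j, so by Kac's formula E[T_142] = 1/π_142 = 191.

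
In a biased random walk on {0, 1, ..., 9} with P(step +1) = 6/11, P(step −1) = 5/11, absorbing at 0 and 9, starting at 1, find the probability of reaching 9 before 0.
P(hit 9 before 0) = (1 − (5/6)^1) / (1 − (5/6)^9) = 1679616/8124571

Let u_k denote P(reach 9 before 0 | start at k). Boundary: u_0 = 0, u_9 = 1. Recurrence: u_k = 6/11·u_{k+1} + 5/11·u_{k-1} for 1 ≤ k ≤ 8. Try u_k = A + B·r^k with r = q/p = (5/11)/(6/11) = 5/6. Substitution satisfies the recurrence; boundary conditions give:
  u_k = (1 − r^k) / (1 − r^N) = (1 − (5/6)^1) / (1 − (5/6)^9) = 1679616/8124571.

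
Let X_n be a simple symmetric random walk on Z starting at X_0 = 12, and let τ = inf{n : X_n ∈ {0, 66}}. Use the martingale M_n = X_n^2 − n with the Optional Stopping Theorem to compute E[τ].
E[τ] = 648

M_n = X_n^2 − n is a martingale (since E[X_{n+1}^2 | F_n] = X_n^2 + 1). By OST (τ has finite mean in a bounded region), E[M_τ] = E[M_0] = X_0^2 − 0 = 12^2 = 144. Also E[M_τ] = E[X_τ^2] − E[τ]. The walk exits at 0 or 66, with P(hit 66 first) = 12/66, so E[X_τ^2] = 66^2 · 12/66 + 0 = 792. Thus E[τ] = E[X_τ^2] − E[M_τ] = 792 − 144 = 648 = 12(66 − 12) = 648.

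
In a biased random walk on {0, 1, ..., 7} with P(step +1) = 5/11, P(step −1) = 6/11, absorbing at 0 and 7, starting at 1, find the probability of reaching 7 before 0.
P(hit 7 before 0) = (1 − (6/5)^1) / (1 − (6/5)^7) = 15625/201811

Let u_k denote P(reach 7 before 0 | start at k). Boundary: u_0 = 0, u_7 = 1. Recurrence: u_k = 5/11·u_{k+1} + 6/11·u_{k-1} for 1 ≤ k ≤ 6. Try u_k = A + B·r^k with r = q/p = (6/11)/(5/11) = 6/5. Substitution satisfies the recurrence; boundary conditions give:
  u_k = (1 − r^k) / (1 − r^N) = (1 − (6/5)^1) / (1 − (6/5)^7) = 15625/201811.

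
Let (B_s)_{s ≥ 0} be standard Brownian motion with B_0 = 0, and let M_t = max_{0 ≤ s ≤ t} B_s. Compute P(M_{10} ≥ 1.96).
P(M_{10} ≥ 1.96) = 2·P(B_{10} ≥ 1.96) = 2(1 − Φ(1.96/√10)) ≈ 0.5354

By the reflection principle for Brownian motion, P(M_t ≥ a) = 2 · P(B_t ≥ a) for a ≥ 0. Since B_t ~ N(0, t), P(B_t ≥ 1.96) = 1 − Φ(1.96/√t) = 1 − Φ(1.96/√10) = 1 − Φ(0.6198). So
  P(M_{10} ≥ 1.96) = 2(1 − Φ(0.6198)) ≈ 0.5354.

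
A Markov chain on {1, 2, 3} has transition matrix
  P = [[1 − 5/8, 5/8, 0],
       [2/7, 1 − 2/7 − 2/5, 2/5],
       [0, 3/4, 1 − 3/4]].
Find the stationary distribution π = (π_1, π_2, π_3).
π = (48/209, 105/209, 56/209)

This is a birth-death chain on three states, which satisfies detailed balance: π_1 · P_{12} = π_2 · P_{21} and π_2 · P_{23} = π_3 · P_{32}.
From π_1 · 5/8 = π_2 · 2/7: π_2/π_1 = (5/8)/(2/7) = 35/16.
From π_2 · 2/5 = π_3 · 3/4: π_3/π_2 = (2/5)/(3/4) = 8/15.
Take π_1 proportional to 1; then unnormalized π = (1, 35/16, 7/6). Normalize by dividing by the sum 209/48:
  π = (48/209, 105/209, 56/209).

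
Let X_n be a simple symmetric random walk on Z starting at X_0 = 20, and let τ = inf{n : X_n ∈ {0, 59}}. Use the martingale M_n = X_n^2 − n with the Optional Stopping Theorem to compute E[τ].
E[τ] = 780

M_n = X_n^2 − n is a martingale (since E[X_{n+1}^2 | F_n] = X_n^2 + 1). By OST (τ has finite mean in a bounded region), E[M_τ] = E[M_0] = X_0^2 − 0 = 20^2 = 400. Also E[M_τ] = E[X_τ^2] − E[τ]. The walk exits at 0 or 59, with P(hit 59 first) = 20/59, so E[X_τ^2] = 59^2 · 20/59 + 0 = 1180. Thus E[τ] = E[X_τ^2] − E[M_τ] = 1180 − 400 = 780 = 20(59 − 20) = 780.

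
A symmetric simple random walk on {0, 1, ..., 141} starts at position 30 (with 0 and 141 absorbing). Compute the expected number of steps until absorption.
E[τ | X_0 = 30] = 3330

Let v_k = E[τ | X_0 = k]. Boundary: v_0 = v_141 = 0. Recurrence: v_k = 1 + (v_{k-1} + v_{k+1})/2 for 1 ≤ k ≤ 140. The particular solution to v_k − (v_{k-1} + v_{k+1})/2 = 1 is v_k = −k^2. Adding homogeneous solution A + B k and matching boundaries gives v_k = k (141 − k). Substituting k = 30: v_30 = 30 · 111 = 3330.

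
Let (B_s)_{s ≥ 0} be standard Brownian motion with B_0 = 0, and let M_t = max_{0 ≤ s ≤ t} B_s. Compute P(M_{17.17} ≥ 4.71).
P(M_{17.17} ≥ 4.71) = 2·P(B_{17.17} ≥ 4.71) = 2(1 − Φ(4.71/√17.17)) ≈ 0.2557

By the reflection principle for Brownian motion, P(M_t ≥ a) = 2 · P(B_t ≥ a) for a ≥ 0. Since B_t ~ N(0, t), P(B_t ≥ 4.71) = 1 − Φ(4.71/√t) = 1 − Φ(4.71/√17.17) = 1 − Φ(1.1367). So
  P(M_{17.17} ≥ 4.71) = 2(1 − Φ(1.1367)) ≈ 0.2557.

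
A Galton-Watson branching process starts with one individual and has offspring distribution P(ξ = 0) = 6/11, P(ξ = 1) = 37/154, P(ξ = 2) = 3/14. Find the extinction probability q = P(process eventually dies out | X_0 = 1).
q = 1

Mean offspring μ = 0·6/11 + 1·37/154 + 2·3/14 = 103/154 ≤ 1. For μ ≤ 1 with offspring not concentrated at 1, the Galton-Watson process goes extinct almost surely, so q = 1.
(Algebraic check: The pgf is f(s) = 6/11 + 37/154·s + 3/14·s². The extinction probability q is the smallest fixed point of f in [0, 1]. Setting s = f(s):
  3/14·s² + (37/154 − 1)·s + 6/11 = 0
  3/14·s² − (6/11 + 3/14)·s + 6/11 = 0
which factors as (s − 1)·(3/14·s − 6/11) = 0, giving roots s = 1 and s = (6/11)/(3/14) = 28/11. Since 28/11 ≥ 1, the smallest root in [0, 1] is s = 1.)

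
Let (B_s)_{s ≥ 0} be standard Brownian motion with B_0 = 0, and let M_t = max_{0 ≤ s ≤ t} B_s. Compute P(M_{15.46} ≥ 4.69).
P(M_{15.46} ≥ 4.69) = 2·P(B_{15.46} ≥ 4.69) = 2(1 − Φ(4.69/√15.46)) ≈ 0.2329

By the reflection principle for Brownian motion, P(M_t ≥ a) = 2 · P(B_t ≥ a) for a ≥ 0. Since B_t ~ N(0, t), P(B_t ≥ 4.69) = 1 − Φ(4.69/√t) = 1 − Φ(4.69/√15.46) = 1 − Φ(1.1928). So
  P(M_{15.46} ≥ 4.69) = 2(1 − Φ(1.1928)) ≈ 0.2329.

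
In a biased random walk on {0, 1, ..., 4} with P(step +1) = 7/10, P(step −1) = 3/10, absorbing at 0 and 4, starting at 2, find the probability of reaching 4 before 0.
P(hit 4 before 0) = (1 − (3/7)^2) / (1 − (3/7)^4) = 49/58

Let u_k denote P(reach 4 before 0 | start at k). Boundary: u_0 = 0, u_4 = 1. Recurrence: u_k = 7/10·u_{k+1} + 3/10·u_{k-1} for 1 ≤ k ≤ 3. Try u_k = A + B·r^k with r = q/p = (3/10)/(7/10) = 3/7. Substitution satisfies the recurrence; boundary conditions give:
  u_k = (1 − r^k) / (1 − r^N) = (1 − (3/7)^2) / (1 − (3/7)^4) = 49/58.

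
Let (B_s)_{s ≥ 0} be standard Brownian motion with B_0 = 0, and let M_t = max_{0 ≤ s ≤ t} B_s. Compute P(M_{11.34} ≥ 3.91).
P(M_{11.34} ≥ 3.91) = 2·P(B_{11.34} ≥ 3.91) = 2(1 − Φ(3.91/√11.34)) ≈ 0.2456

By the reflection principle for Brownian motion, P(M_t ≥ a) = 2 · P(B_t ≥ a) for a ≥ 0. Since B_t ~ N(0, t), P(B_t ≥ 3.91) = 1 − Φ(3.91/√t) = 1 − Φ(3.91/√11.34) = 1 − Φ(1.1611). So
  P(M_{11.34} ≥ 3.91) = 2(1 − Φ(1.1611)) ≈ 0.2456.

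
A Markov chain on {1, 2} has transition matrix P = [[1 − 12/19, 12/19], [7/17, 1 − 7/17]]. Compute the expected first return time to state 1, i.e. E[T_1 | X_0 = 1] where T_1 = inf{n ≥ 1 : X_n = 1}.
E[T_1 | X_0 = 1] = 1/π_1 = 337/133

For an irreducible recurrent Markov chain with stationary distribution π, E[T_i | X_0 = i] = 1/π_i (Kac's formula). Here π_1 = (7/17)/(12/19 + 7/17) = (7/17)/(337/323) = 133/337, so E[T_1 | X_0 = 1] = 1/π_1 = (12/19 + 7/17)/(7/17) = (337/323)/(7/17) = 337/133.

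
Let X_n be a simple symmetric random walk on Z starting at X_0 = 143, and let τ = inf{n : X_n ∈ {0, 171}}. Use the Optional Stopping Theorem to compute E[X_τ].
E[X_τ] = 143

X_n is a martingale and τ is a bounded-mean stopping time (indeed τ is finite a.s. with bounded expectation since the walk is in a bounded region). By the OST, E[X_τ] = E[X_0] = 143. Equivalently: E[X_τ] = 171 · P(hit 171 first) + 0 · P(hit 0 first) = 171 · (143/171) = 143.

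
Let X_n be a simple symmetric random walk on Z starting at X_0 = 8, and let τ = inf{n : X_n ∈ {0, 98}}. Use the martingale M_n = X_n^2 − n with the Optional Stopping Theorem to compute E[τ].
E[τ] = 720

M_n = X_n^2 − n is a martingale (since E[X_{n+1}^2 | F_n] = X_n^2 + 1). By OST (τ has finite mean in a bounded region), E[M_τ] = E[M_0] = X_0^2 − 0 = 8^2 = 64. Also E[M_τ] = E[X_τ^2] − E[τ]. The walk exits at 0 or 98, with P(hit 98 first) = 8/98, so E[X_τ^2] = 98^2 · 8/98 + 0 = 784. Thus E[τ] = E[X_τ^2] − E[M_τ] = 784 − 64 = 720 = 8(98 − 8) = 720.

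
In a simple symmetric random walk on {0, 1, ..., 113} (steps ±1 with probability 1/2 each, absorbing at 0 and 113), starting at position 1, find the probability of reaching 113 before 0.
P(hit 113 before 0) = 1/113

Let u_k = P(hit 113 before 0 | start at k). Then u_0 = 0, u_113 = 1, and u_k = u_{k-1}/2 + u_{k+1}/2 for 1 ≤ k ≤ 112. This harmonic recurrence is solved by u_k = k/113, giving u_1 = 1/113.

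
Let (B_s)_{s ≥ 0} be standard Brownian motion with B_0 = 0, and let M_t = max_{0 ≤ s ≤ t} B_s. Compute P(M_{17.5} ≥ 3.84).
P(M_{17.5} ≥ 3.84) = 2·P(B_{17.5} ≥ 3.84) = 2(1 − Φ(3.84/√17.5)) ≈ 0.3587

By the reflection principle for Brownian motion, P(M_t ≥ a) = 2 · P(B_t ≥ a) for a ≥ 0. Since B_t ~ N(0, t), P(B_t ≥ 3.84) = 1 − Φ(3.84/√t) = 1 − Φ(3.84/√17.5) = 1 − Φ(0.9179). So
  P(M_{17.5} ≥ 3.84) = 2(1 − Φ(0.9179)) ≈ 0.3587.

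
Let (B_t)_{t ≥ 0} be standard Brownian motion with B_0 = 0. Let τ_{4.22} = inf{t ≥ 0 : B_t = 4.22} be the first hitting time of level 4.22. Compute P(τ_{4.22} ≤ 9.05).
P(τ_{4.22} ≤ 9.05) = 2(1 − Φ(4.22/√9.05)) = 2(1 − Φ(1.4028)) ≈ 0.1607

By the reflection principle for standard BM, P(τ_b ≤ t) = 2 · P(B_t ≥ b). Since B_t ~ N(0, t), P(B_t ≥ 4.22) = 1 − Φ(4.22/√t) = 1 − Φ(4.22/√9.05) = 1 − Φ(1.4028) ≈ 0.08034. Doubling: P(τ_{4.22} ≤ 9.05) ≈ 2 · 0.08034 = 0.16068 ≈ 0.1607.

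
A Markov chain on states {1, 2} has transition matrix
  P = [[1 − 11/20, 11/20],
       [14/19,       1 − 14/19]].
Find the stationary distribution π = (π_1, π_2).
π_1 = 280/489, π_2 = 209/489

Solve πP = π with π_1 + π_2 = 1. From πP = π: π_1 · (1 − 11/20) + π_2 · 14/19 = π_1 ⇒ π_2 · 14/19 = π_1 · 11/20 ⇒ π_2/π_1 = (11/20)/(14/19) = 209/280. Together with π_1 + π_2 = 1:
  π_1 = (14/19)/(11/20 + 14/19) = (14/19)/(489/380) = 280/489,
  π_2 = (11/20)/(11/20 + 14/19) = (11/20)/(489/380) = 209/489.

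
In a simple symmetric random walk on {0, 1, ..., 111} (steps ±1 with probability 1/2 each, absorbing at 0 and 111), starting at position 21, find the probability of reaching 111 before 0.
P(hit 111 before 0) = 21/111 = 7/37

Let u_k = P(hit 111 before 0 | start at k). Then u_0 = 0, u_111 = 1, and u_k = u_{k-1}/2 + u_{k+1}/2 for 1 ≤ k ≤ 110. This harmonic recurrence is solved by u_k = k/111, giving u_21 = 21/111 = 7/37.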